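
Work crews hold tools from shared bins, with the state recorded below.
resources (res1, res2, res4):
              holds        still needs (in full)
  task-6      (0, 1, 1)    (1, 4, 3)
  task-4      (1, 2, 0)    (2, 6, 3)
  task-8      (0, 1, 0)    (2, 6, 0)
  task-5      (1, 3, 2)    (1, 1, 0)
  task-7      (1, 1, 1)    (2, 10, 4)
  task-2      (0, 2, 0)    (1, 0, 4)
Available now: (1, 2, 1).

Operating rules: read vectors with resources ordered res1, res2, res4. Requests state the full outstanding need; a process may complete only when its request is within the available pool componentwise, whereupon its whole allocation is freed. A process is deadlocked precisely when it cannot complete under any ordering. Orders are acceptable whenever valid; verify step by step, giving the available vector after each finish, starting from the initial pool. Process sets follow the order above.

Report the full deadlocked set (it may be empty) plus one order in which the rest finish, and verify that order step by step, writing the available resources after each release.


The deadlocked set is empty.
Key observation: task-5 fits the free pool immediately, and its release cascades until everyone finishes.
A valid finishing order for the others: task-5, task-6, task-4, task-2, task-7, task-8. Verifying each step:
  pool = (1, 2, 1)
  task-5: need (1, 1, 0) fits (1, 2, 1); releases (1, 3, 2), pool now (2, 5, 3)
  task-6: need (1, 4, 3) fits (2, 5, 3); releases (0, 1, 1), pool now (2, 6, 4)
  task-4: need (2, 6, 3) fits (2, 6, 4); releases (1, 2, 0), pool now (3, 8, 4)
  task-2: need (1, 0, 4) fits (3, 8, 4); releases (0, 2, 0), pool now (3, 10, 4)
  task-7: need (2, 10, 4) fits (3, 10, 4); releases (1, 1, 1), pool now (4, 11, 5)
  task-8: need (2, 6, 0) fits (4, 11, 5); releases (0, 1, 0), pool now (4, 12, 5)


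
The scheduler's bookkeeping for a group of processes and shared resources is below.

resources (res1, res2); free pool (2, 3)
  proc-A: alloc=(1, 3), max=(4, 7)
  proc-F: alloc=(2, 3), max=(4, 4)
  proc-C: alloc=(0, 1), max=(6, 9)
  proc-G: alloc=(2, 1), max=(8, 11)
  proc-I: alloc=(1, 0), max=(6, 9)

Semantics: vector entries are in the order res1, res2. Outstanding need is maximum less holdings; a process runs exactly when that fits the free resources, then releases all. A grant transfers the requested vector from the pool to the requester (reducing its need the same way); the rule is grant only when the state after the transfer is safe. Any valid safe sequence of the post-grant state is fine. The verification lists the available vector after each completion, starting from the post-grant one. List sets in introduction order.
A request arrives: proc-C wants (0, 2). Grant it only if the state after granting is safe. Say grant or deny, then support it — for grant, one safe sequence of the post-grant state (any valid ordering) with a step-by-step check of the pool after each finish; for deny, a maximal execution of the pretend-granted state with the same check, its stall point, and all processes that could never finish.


DENY: after the grant no complete ordering would exist.
Key observation: after proc-F, proc-A the pool peaks at (5, 7), and each blocked process is short somewhere: proc-C on res1; proc-G on res1, res2; proc-I on res2.
After a pretend grant, a maximal execution: proc-F, proc-A — then nothing else fits. Check, step by step:
  pool = (2, 1)
  run proc-F (needs (2, 1), free (2, 1)); after release of (2, 3) the pool is (4, 4)
  run proc-A (needs (3, 4), free (4, 4)); after release of (1, 3) the pool is (5, 7)
  proc-C still needs (6, 6) but only (5, 7) is free — short on res1
  proc-G still needs (6, 10) but only (5, 7) is free — short on res1 and res2
  proc-I still needs (5, 9) but only (5, 7) is free — short on res2
Had the request been granted, proc-C, proc-G and proc-I could never finish.


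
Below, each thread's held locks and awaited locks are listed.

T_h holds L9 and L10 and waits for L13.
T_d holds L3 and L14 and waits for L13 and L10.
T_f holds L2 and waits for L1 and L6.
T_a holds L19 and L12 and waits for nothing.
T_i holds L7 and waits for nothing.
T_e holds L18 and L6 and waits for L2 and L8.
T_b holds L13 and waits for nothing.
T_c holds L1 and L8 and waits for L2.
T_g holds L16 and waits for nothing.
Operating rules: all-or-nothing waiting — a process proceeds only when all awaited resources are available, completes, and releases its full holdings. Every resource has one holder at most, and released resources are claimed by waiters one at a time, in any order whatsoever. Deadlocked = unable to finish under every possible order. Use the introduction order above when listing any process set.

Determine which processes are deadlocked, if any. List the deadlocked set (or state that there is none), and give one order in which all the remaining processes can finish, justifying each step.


The deadlocked set is T_f, T_e and T_c.
Key observation: the cycle T_f -> T_e -> T_f can never break — each member waits on the next; T_c is caught in further circular waits.
The rest can finish in the order T_g, T_a, T_b, T_i, T_h, T_d.
Step-by-step check:
  T_g: no waits; runs immediately, freeing L16
  T_a: no waits; runs immediately, freeing L19 and L12
  T_b: no waits; runs immediately, freeing L13
  T_i: no waits; runs immediately, freeing L7
  T_h waits on L13 — all released -> runs and releases L9 and L10
  T_d waits on L13 and L10 — all released -> runs and releases L3 and L14


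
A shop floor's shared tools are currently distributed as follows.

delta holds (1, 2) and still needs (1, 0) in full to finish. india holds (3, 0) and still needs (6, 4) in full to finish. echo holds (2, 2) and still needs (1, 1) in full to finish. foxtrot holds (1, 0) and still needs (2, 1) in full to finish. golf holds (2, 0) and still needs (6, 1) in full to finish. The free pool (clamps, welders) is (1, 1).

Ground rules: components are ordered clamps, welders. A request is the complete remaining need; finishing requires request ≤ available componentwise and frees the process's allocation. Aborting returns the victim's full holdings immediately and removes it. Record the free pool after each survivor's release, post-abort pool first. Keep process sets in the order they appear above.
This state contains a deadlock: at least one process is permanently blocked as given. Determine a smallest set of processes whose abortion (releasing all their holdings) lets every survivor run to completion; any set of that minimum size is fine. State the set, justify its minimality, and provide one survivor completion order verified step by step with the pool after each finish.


Minimum abort set: india.
Key observation: golf had no path to completion before; after the abort of india ((3, 0) returned), step 4 is where it fits.
Minimality: the empty abort set fails — the state is deadlocked as it stands.
The survivors complete as echo, delta, foxtrot, golf. Verifying each step (starting from the post-abort pool):
  pool = (4, 1)
  run echo (needs (1, 1), free (4, 1)); after release of (2, 2) the pool is (6, 3)
  run delta (needs (1, 0), free (6, 3)); after release of (1, 2) the pool is (7, 5)
  run foxtrot (needs (2, 1), free (7, 5)); after release of (1, 0) the pool is (8, 5)
  run golf (needs (6, 1), free (8, 5)); after release of (2, 0) the pool is (10, 5)


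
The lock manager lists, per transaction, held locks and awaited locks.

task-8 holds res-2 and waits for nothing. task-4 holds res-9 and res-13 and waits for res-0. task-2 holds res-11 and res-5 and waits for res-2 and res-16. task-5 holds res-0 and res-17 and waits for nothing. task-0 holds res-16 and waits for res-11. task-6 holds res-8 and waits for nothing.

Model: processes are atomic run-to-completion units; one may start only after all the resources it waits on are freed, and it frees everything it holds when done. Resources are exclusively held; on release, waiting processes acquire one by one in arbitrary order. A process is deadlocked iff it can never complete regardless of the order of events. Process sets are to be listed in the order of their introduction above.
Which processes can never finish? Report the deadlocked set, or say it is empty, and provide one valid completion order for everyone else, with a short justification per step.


Deadlocked set: task-2 and task-0.
Key observation: task-2 -> task-0 -> task-2 is a circular wait — nothing in it can go first; no other process is dragged down with it.
A valid finishing order for the others: task-6, task-8, task-5, task-4.
Check, step by step:
  task-6: no waits; runs immediately, freeing res-8
  task-8: no waits; runs immediately, freeing res-2
  task-5: no waits; runs immediately, freeing res-0 and res-17
  task-4 waits on res-0 — all released -> runs and releases res-9 and res-13


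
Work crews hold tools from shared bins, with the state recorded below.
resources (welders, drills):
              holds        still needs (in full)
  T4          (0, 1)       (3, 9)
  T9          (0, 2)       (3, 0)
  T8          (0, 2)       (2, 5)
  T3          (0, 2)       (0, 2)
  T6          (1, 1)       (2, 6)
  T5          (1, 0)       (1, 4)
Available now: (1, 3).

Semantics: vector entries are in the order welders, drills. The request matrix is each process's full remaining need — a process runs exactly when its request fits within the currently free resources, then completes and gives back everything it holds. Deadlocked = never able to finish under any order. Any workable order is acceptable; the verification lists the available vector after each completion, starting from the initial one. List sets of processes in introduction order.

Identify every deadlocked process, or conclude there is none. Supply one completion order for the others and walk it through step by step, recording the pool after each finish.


Nothing here is deadlocked.
Key observation: the pool covers T3 at once, and every later process fits after earlier releases.
The rest can finish in the order T3, T5, T8, T6, T9, T4. Step-by-step check:
  pool = (1, 3)
  run T3 (needs (0, 2), free (1, 3)); after release of (0, 2) the pool is (1, 5)
  run T5 (needs (1, 4), free (1, 5)); after release of (1, 0) the pool is (2, 5)
  run T8 (needs (2, 5), free (2, 5)); after release of (0, 2) the pool is (2, 7)
  run T6 (needs (2, 6), free (2, 7)); after release of (1, 1) the pool is (3, 8)
  run T9 (needs (3, 0), free (3, 8)); after release of (0, 2) the pool is (3, 10)
  run T4 (needs (3, 9), free (3, 10)); after release of (0, 1) the pool is (3, 11)


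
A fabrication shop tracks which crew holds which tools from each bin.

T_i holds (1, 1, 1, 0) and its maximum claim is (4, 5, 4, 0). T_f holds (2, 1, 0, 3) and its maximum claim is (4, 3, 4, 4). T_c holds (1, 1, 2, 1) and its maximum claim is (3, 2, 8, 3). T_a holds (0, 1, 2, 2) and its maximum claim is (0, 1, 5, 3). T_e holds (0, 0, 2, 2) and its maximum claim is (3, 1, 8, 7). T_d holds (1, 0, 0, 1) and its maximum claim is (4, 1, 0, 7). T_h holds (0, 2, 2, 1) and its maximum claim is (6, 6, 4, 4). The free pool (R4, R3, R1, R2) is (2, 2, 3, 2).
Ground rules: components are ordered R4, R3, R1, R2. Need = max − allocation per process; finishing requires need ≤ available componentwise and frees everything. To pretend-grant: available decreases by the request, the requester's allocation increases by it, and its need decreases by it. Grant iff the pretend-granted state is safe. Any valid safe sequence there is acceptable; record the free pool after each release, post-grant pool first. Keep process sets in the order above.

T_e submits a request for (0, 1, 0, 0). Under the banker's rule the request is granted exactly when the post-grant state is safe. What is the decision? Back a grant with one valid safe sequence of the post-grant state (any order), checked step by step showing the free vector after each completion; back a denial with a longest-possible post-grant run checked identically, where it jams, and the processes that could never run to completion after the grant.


DENY: after the grant no complete ordering would exist.
Key observation: after T_a, T_f, T_d the pool peaks at (5, 3, 5, 8), and each blocked process is short somewhere: T_i on R3; T_c on R1; T_e on R1; T_h on R4, R3.
On the post-grant state, T_a, T_f, T_d is a maximal run — nothing extends it. Step-by-step check:
  pool = (2, 1, 3, 2)
  run T_a (needs (0, 0, 3, 1), free (2, 1, 3, 2)); after release of (0, 1, 2, 2) the pool is (2, 2, 5, 4)
  run T_f (needs (2, 2, 4, 1), free (2, 2, 5, 4)); after release of (2, 1, 0, 3) the pool is (4, 3, 5, 7)
  run T_d (needs (3, 1, 0, 6), free (4, 3, 5, 7)); after release of (1, 0, 0, 1) the pool is (5, 3, 5, 8)
  blocked: T_i wants (3, 4, 3, 0), pool (5, 3, 5, 8) — not enough R3
  blocked: T_c wants (2, 1, 6, 2), pool (5, 3, 5, 8) — not enough R1
  blocked: T_e wants (3, 0, 6, 5), pool (5, 3, 5, 8) — not enough R1
  blocked: T_h wants (6, 4, 2, 3), pool (5, 3, 5, 8) — not enough R4 and R3
Processes that could never finish after the grant: T_i, T_c, T_e and T_h.


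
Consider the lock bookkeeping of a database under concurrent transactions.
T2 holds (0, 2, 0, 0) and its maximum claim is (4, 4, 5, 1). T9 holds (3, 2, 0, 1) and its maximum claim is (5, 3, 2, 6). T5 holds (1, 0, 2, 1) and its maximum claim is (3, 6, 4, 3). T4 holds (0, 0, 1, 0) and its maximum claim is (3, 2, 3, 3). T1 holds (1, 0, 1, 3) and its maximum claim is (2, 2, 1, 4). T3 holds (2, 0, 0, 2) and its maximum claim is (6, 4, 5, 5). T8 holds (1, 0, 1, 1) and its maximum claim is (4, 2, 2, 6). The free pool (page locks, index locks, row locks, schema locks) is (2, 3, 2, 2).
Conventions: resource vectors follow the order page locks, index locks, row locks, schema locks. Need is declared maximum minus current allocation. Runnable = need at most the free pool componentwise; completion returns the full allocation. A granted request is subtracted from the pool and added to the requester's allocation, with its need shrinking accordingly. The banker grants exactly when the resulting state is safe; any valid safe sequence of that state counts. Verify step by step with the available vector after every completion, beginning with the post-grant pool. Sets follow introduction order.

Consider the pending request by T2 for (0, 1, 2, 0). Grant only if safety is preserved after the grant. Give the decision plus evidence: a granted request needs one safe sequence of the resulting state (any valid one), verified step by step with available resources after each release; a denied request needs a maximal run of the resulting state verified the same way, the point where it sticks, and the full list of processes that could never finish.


GRANT. The post-grant state is safe; one safe sequence: T1, T8, T4, T2, T3, T9, T5.
Key observation: after the grant the pool drops to (2, 2, 0, 2), which still lets T1 finish first and unwind the rest.
Check on the post-grant state, step by step:
  pool = (2, 2, 0, 2)
  T1: need (1, 2, 0, 1) fits (2, 2, 0, 2); releases (1, 0, 1, 3), pool now (3, 2, 1, 5)
  T8: need (3, 2, 1, 5) fits (3, 2, 1, 5); releases (1, 0, 1, 1), pool now (4, 2, 2, 6)
  T4: need (3, 2, 2, 3) fits (4, 2, 2, 6); releases (0, 0, 1, 0), pool now (4, 2, 3, 6)
  T2: need (4, 1, 3, 1) fits (4, 2, 3, 6); releases (0, 3, 2, 0), pool now (4, 5, 5, 6)
  T3: need (4, 4, 5, 3) fits (4, 5, 5, 6); releases (2, 0, 0, 2), pool now (6, 5, 5, 8)
  T9: need (2, 1, 2, 5) fits (6, 5, 5, 8); releases (3, 2, 0, 1), pool now (9, 7, 5, 9)
  T5: need (2, 6, 2, 2) fits (9, 7, 5, 9); releases (1, 0, 2, 1), pool now (10, 7, 7, 10)


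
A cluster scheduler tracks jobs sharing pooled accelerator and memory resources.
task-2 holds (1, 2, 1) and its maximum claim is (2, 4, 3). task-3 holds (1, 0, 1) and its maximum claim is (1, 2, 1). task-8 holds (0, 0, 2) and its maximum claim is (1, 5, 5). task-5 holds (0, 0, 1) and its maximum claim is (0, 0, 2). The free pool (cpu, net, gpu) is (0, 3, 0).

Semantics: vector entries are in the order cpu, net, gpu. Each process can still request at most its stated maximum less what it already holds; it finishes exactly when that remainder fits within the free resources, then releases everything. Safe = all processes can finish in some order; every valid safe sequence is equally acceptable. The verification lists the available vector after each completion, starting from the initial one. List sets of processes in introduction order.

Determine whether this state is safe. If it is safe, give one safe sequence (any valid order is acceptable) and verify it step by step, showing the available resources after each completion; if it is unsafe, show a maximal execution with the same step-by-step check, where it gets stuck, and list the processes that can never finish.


SAFE. One safe sequence: task-3, task-5, task-2, task-8.
Key observation: task-5 marks the first exact bind of the order: its need (0, 0, 1) fits the free (1, 3, 1) with zero slack on a requested resource.
Check, step by step:
  pool = (0, 3, 0)
  task-3: need (0, 2, 0) fits (0, 3, 0); releases (1, 0, 1), pool now (1, 3, 1)
  task-5: need (0, 0, 1) fits (1, 3, 1); releases (0, 0, 1), pool now (1, 3, 2)
  task-2: need (1, 2, 2) fits (1, 3, 2); releases (1, 2, 1), pool now (2, 5, 3)
  task-8: need (1, 5, 3) fits (2, 5, 3); releases (0, 0, 2), pool now (2, 5, 5)


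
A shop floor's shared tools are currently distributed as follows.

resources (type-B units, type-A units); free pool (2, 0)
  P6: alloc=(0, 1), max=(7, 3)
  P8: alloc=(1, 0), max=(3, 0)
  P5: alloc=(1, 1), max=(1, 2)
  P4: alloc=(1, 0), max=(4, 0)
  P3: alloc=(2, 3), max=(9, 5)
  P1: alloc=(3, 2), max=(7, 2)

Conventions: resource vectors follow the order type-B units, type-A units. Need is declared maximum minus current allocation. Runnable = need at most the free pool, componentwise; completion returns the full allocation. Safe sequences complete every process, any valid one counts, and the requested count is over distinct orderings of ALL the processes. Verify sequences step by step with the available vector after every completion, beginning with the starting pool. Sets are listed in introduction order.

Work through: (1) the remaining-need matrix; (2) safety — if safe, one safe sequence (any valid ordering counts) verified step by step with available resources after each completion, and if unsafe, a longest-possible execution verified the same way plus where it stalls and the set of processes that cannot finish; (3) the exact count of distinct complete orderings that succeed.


(1) Outstanding need per process (order type-B units, type-A units):
  P6: (7, 2)
  P8: (2, 0)
  P5: (0, 1)
  P4: (3, 0)
  P3: (7, 2)
  P1: (4, 0)
(2) SAFE — a valid safe sequence is P8, P4, P1, P5, P6, P3.
Key observation: the order's first zero-slack moment is P8 ((2, 0) needed, (2, 0) free — a requested resource with nothing to spare).
Verifying each step:
  pool = (2, 0)
  P8 needs (2, 0) <= (2, 0) -> finishes; pool += (1, 0) = (3, 0)
  P4 needs (3, 0) <= (3, 0) -> finishes; pool += (1, 0) = (4, 0)
  P1 needs (4, 0) <= (4, 0) -> finishes; pool += (3, 2) = (7, 2)
  P5 needs (0, 1) <= (7, 2) -> finishes; pool += (1, 1) = (8, 3)
  P6 needs (7, 2) <= (8, 3) -> finishes; pool += (0, 1) = (8, 4)
  P3 needs (7, 2) <= (8, 4) -> finishes; pool += (2, 3) = (10, 7)
(3) The exact count: 6 of the possible complete orderings are safe sequences.


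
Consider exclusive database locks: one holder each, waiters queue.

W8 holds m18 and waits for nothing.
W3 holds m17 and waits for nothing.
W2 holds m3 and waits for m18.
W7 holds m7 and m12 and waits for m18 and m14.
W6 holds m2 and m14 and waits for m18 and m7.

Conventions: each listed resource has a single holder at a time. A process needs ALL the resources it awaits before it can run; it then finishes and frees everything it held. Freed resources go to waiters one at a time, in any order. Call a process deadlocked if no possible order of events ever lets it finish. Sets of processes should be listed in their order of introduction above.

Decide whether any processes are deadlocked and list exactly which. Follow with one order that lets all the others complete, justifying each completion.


The deadlocked set is W7 and W6.
Key observation: the loop W7 -> W6 -> W7 blocks itself forever; no other process is dragged down with it.
One completion order for the rest: W3, W8, W2.
Check, step by step:
  W3 waits on nothing -> runs at once and releases m17
  W8 waits on nothing -> runs at once and releases m18
  W2 waits on m18 — all released -> runs and releases m3


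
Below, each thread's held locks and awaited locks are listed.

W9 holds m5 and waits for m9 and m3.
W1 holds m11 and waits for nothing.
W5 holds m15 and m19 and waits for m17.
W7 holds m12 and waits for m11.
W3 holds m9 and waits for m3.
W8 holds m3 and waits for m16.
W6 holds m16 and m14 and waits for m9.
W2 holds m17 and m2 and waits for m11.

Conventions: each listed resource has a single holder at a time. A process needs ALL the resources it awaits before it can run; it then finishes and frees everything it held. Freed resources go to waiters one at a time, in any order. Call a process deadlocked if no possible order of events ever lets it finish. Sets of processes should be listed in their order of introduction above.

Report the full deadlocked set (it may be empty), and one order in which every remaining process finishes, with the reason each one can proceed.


Deadlocked: W9, W3, W8 and W6.
Key observation: W3 -> W8 -> W6 -> W3 is a circular wait — nothing in it can go first; W9 waits into the deadlock from upstream.
The rest can finish in the order W1, W7, W2, W5.
Check, step by step:
  W1: no waits; runs immediately, freeing m11
  run W7 (all its waits — m11 — are resolved); releases m12
  run W2 (all its waits — m11 — are resolved); releases m17 and m2
  run W5 (all its waits — m17 — are resolved); releases m15 and m19


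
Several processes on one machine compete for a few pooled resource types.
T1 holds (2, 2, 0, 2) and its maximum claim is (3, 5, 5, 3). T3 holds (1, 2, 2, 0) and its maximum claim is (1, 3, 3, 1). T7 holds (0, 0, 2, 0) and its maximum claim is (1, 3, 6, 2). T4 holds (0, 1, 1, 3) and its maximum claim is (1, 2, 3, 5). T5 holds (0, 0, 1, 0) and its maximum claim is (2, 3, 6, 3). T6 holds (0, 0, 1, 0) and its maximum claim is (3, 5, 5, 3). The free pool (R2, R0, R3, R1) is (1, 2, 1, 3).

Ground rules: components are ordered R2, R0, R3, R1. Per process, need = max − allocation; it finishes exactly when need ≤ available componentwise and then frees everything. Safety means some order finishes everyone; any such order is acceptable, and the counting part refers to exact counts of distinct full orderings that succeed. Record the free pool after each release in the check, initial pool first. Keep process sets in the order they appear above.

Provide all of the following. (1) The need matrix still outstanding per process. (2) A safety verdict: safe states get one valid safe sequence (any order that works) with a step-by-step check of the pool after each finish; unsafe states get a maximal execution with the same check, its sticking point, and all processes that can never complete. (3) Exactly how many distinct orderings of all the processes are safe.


(1) Outstanding need per process (order R2, R0, R3, R1):
  T1: (1, 3, 5, 1)
  T3: (0, 1, 1, 1)
  T7: (1, 3, 4, 2)
  T4: (1, 1, 2, 2)
  T5: (2, 3, 5, 3)
  T6: (3, 5, 4, 3)
(2) SAFE. One safe sequence: T3, T4, T7, T1, T6, T5.
Key observation: at T3 the run first touches a limit — (0, 1, 1, 1) against (1, 2, 1, 3), exact on a resource it actually requests.
Walking it through:
  pool = (1, 2, 1, 3)
  T3 needs (0, 1, 1, 1) <= (1, 2, 1, 3) -> finishes; pool += (1, 2, 2, 0) = (2, 4, 3, 3)
  T4 needs (1, 1, 2, 2) <= (2, 4, 3, 3) -> finishes; pool += (0, 1, 1, 3) = (2, 5, 4, 6)
  T7 needs (1, 3, 4, 2) <= (2, 5, 4, 6) -> finishes; pool += (0, 0, 2, 0) = (2, 5, 6, 6)
  T1 needs (1, 3, 5, 1) <= (2, 5, 6, 6) -> finishes; pool += (2, 2, 0, 2) = (4, 7, 6, 8)
  T6 needs (3, 5, 4, 3) <= (4, 7, 6, 8) -> finishes; pool += (0, 0, 1, 0) = (4, 7, 7, 8)
  T5 needs (2, 3, 5, 3) <= (4, 7, 7, 8) -> finishes; pool += (0, 0, 1, 0) = (4, 7, 8, 8)
(3) Exactly 3 of the possible complete orderings are safe sequences.


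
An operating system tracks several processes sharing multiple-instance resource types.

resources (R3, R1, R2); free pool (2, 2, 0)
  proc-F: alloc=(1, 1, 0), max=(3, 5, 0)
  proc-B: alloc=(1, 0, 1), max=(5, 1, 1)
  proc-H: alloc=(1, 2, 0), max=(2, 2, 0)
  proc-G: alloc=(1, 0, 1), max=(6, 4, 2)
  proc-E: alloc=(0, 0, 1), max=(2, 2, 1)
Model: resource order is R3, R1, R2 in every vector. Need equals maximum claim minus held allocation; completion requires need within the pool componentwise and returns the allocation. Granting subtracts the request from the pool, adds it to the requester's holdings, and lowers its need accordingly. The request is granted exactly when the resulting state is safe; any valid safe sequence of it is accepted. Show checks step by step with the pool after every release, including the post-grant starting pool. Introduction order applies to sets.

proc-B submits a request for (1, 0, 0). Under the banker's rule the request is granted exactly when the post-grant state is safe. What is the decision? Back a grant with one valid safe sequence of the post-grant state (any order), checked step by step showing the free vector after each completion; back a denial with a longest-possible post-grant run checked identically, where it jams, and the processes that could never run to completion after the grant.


GRANT — the state after the grant stays safe, e.g. via proc-H, proc-F, proc-B, proc-G, proc-E.
Key observation: granting shrinks the pool to (1, 2, 0), yet proc-H still fits and the chain goes through.
Verifying the post-grant state step by step:
  pool = (1, 2, 0)
  run proc-H (needs (1, 0, 0), free (1, 2, 0)); after release of (1, 2, 0) the pool is (2, 4, 0)
  run proc-F (needs (2, 4, 0), free (2, 4, 0)); after release of (1, 1, 0) the pool is (3, 5, 0)
  run proc-B (needs (3, 1, 0), free (3, 5, 0)); after release of (2, 0, 1) the pool is (5, 5, 1)
  run proc-G (needs (5, 4, 1), free (5, 5, 1)); after release of (1, 0, 1) the pool is (6, 5, 2)
  run proc-E (needs (2, 2, 0), free (6, 5, 2)); after release of (0, 0, 1) the pool is (6, 5, 3)


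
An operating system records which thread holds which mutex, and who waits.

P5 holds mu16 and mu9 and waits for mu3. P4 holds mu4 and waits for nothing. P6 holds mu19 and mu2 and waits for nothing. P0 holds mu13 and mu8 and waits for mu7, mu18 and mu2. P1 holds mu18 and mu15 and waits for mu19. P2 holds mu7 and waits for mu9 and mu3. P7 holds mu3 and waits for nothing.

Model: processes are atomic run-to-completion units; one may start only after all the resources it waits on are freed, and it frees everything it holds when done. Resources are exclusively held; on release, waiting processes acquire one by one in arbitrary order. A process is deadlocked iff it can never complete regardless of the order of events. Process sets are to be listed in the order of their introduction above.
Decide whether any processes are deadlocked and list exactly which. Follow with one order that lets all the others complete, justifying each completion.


No process is deadlocked.
Key observation: there is no circular wait here — follow any chain and it reaches a process that is free to run now.
A valid finishing order for the others: P4, P7, P6, P5, P2, P1, P0.
Step-by-step check:
  run P4 (it waits on nothing); releases mu4
  run P7 (it waits on nothing); releases mu3
  run P6 (it waits on nothing); releases mu19 and mu2
  P5: everything it awaited (mu3) is free; runs, freeing mu16 and mu9
  P2: everything it awaited (mu9 and mu3) is free; runs, freeing mu7
  P1: everything it awaited (mu19) is free; runs, freeing mu18 and mu15
  P0: everything it awaited (mu7, mu18 and mu2) is free; runs, freeing mu13 and mu8


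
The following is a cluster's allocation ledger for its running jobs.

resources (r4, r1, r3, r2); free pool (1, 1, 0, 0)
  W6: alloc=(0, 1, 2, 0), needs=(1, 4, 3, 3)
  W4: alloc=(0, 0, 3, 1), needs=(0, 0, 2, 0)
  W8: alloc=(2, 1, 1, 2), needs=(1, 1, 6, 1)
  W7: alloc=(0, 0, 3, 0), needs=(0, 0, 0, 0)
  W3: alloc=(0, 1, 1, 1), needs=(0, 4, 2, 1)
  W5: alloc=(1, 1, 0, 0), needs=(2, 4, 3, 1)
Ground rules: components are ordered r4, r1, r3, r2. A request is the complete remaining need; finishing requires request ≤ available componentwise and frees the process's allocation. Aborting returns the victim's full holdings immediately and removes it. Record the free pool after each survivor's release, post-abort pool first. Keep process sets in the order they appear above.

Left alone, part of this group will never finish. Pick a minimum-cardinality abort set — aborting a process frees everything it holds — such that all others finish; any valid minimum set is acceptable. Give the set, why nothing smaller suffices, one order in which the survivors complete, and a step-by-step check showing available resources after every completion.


Minimum abort set: W6 and W3.
Key observation: W5 had no path to completion before; after the abort of W6 and W3 ((0, 2, 3, 1) returned), step 4 is where it fits.
Why nothing smaller works — every single abort fails: W6 alone leaves W3 blocked (short on r1); W4 alone leaves W6 blocked (short on r1); W8 alone leaves W6 blocked (short on r1); W7 alone leaves W6 blocked (short on r1); W3 alone leaves W6 blocked (short on r1); W5 alone leaves W6 blocked (short on r1).
The survivors complete as W7, W8, W4, W5. Verifying each step (starting from the post-abort pool):
  pool = (1, 3, 3, 1)
  W7 needs (0, 0, 0, 0) <= (1, 3, 3, 1) -> finishes; pool += (0, 0, 3, 0) = (1, 3, 6, 1)
  W8 needs (1, 1, 6, 1) <= (1, 3, 6, 1) -> finishes; pool += (2, 1, 1, 2) = (3, 4, 7, 3)
  W4 needs (0, 0, 2, 0) <= (3, 4, 7, 3) -> finishes; pool += (0, 0, 3, 1) = (3, 4, 10, 4)
  W5 needs (2, 4, 3, 1) <= (3, 4, 10, 4) -> finishes; pool += (1, 1, 0, 0) = (4, 5, 10, 4)


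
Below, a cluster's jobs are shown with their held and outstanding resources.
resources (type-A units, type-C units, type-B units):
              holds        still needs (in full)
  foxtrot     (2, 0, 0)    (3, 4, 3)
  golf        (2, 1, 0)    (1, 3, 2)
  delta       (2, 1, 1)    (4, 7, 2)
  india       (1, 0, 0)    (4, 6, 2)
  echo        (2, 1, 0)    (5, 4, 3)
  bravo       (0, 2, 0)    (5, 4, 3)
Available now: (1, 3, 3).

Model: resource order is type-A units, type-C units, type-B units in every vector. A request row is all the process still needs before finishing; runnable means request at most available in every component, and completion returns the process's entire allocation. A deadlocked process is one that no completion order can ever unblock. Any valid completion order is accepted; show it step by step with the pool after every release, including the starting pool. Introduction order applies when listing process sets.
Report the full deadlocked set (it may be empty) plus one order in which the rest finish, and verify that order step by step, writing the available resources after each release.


Nothing here is deadlocked.
Key observation: starting with golf, each completion frees enough for the next — no one is permanently blocked.
One completion order for the rest: golf, foxtrot, echo, bravo, delta, india. Verifying each step:
  pool = (1, 3, 3)
  golf needs (1, 3, 2) <= (1, 3, 3) -> finishes; pool += (2, 1, 0) = (3, 4, 3)
  foxtrot needs (3, 4, 3) <= (3, 4, 3) -> finishes; pool += (2, 0, 0) = (5, 4, 3)
  echo needs (5, 4, 3) <= (5, 4, 3) -> finishes; pool += (2, 1, 0) = (7, 5, 3)
  bravo needs (5, 4, 3) <= (7, 5, 3) -> finishes; pool += (0, 2, 0) = (7, 7, 3)
  delta needs (4, 7, 2) <= (7, 7, 3) -> finishes; pool += (2, 1, 1) = (9, 8, 4)
  india needs (4, 6, 2) <= (9, 8, 4) -> finishes; pool += (1, 0, 0) = (10, 8, 4)


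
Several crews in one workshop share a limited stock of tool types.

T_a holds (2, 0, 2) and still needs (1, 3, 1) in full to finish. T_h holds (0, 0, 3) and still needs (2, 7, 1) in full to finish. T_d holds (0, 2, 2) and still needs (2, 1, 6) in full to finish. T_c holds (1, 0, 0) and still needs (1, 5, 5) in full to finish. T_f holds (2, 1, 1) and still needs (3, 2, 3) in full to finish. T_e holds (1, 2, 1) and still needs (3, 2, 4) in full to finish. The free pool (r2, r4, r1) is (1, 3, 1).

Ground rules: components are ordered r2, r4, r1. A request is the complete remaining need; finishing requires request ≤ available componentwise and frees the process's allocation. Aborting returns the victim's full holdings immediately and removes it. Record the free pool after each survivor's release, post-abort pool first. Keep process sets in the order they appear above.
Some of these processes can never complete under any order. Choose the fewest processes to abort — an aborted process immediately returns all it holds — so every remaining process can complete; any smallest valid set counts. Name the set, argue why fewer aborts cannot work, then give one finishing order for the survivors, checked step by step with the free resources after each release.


Minimum abort set: T_h.
Key observation: T_d was stuck for good until T_h gave back (0, 0, 3); in the order shown it finishes at step 5.
No smaller set exists: with zero aborts the deadlock remains.
Survivors finish in the order: T_a, T_e, T_f, T_c, T_d. Check, step by step (pool after the aborts first):
  pool = (1, 3, 4)
  T_a needs (1, 3, 1) <= (1, 3, 4) -> finishes; pool += (2, 0, 2) = (3, 3, 6)
  T_e needs (3, 2, 4) <= (3, 3, 6) -> finishes; pool += (1, 2, 1) = (4, 5, 7)
  T_f needs (3, 2, 3) <= (4, 5, 7) -> finishes; pool += (2, 1, 1) = (6, 6, 8)
  T_c needs (1, 5, 5) <= (6, 6, 8) -> finishes; pool += (1, 0, 0) = (7, 6, 8)
  T_d needs (2, 1, 6) <= (7, 6, 8) -> finishes; pool += (0, 2, 2) = (7, 8, 10)


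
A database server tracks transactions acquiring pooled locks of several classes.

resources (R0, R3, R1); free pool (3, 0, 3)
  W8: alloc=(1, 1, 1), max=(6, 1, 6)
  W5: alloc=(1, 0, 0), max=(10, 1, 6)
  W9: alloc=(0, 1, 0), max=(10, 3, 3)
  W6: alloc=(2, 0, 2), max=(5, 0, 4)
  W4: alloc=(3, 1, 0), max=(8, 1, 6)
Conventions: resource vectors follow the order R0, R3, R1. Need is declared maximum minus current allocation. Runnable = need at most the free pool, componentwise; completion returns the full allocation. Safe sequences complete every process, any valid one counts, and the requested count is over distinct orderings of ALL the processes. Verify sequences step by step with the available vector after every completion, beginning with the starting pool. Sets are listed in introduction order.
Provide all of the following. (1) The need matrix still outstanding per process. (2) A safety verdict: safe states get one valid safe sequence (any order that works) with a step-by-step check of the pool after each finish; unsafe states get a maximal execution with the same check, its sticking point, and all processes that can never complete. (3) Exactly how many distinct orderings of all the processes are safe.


(1) Remaining need (order R0, R3, R1):
  W8: (5, 0, 5)
  W5: (9, 1, 6)
  W9: (10, 2, 3)
  W6: (3, 0, 2)
  W4: (5, 0, 6)
(2) SAFE — a valid safe sequence is W6, W8, W4, W5, W9.
Key observation: W6 marks the first exact bind of the order: its need (3, 0, 2) fits the free (3, 0, 3) with zero slack on a requested resource.
Check, step by step:
  pool = (3, 0, 3)
  W6: need (3, 0, 2) fits (3, 0, 3); releases (2, 0, 2), pool now (5, 0, 5)
  W8: need (5, 0, 5) fits (5, 0, 5); releases (1, 1, 1), pool now (6, 1, 6)
  W4: need (5, 0, 6) fits (6, 1, 6); releases (3, 1, 0), pool now (9, 2, 6)
  W5: need (9, 1, 6) fits (9, 2, 6); releases (1, 0, 0), pool now (10, 2, 6)
  W9: need (10, 2, 3) fits (10, 2, 6); releases (0, 1, 0), pool now (10, 3, 6)
(3) Precisely 1 of the possible complete orderings is a safe sequence.


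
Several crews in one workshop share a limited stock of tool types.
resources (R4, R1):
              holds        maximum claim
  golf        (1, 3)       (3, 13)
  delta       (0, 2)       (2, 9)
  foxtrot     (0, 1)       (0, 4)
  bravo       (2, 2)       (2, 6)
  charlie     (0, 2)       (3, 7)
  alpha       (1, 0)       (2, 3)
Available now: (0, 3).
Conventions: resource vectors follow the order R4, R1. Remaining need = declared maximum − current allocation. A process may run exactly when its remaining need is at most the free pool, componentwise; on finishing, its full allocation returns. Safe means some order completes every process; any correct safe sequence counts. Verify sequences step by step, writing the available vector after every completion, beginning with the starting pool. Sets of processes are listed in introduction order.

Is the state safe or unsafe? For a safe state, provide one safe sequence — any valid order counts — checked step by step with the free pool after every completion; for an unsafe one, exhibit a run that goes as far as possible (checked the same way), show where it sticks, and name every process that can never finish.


SAFE — a valid safe sequence is foxtrot, bravo, alpha, charlie, delta, golf.
Key observation: foxtrot is the earliest step where a requested resource binds exactly: need (0, 3), pool (0, 3) at its turn.
Step-by-step check:
  pool = (0, 3)
  foxtrot needs (0, 3) <= (0, 3) -> finishes; pool += (0, 1) = (0, 4)
  bravo needs (0, 4) <= (0, 4) -> finishes; pool += (2, 2) = (2, 6)
  alpha needs (1, 3) <= (2, 6) -> finishes; pool += (1, 0) = (3, 6)
  charlie needs (3, 5) <= (3, 6) -> finishes; pool += (0, 2) = (3, 8)
  delta needs (2, 7) <= (3, 8) -> finishes; pool += (0, 2) = (3, 10)
  golf needs (2, 10) <= (3, 10) -> finishes; pool += (1, 3) = (4, 13)


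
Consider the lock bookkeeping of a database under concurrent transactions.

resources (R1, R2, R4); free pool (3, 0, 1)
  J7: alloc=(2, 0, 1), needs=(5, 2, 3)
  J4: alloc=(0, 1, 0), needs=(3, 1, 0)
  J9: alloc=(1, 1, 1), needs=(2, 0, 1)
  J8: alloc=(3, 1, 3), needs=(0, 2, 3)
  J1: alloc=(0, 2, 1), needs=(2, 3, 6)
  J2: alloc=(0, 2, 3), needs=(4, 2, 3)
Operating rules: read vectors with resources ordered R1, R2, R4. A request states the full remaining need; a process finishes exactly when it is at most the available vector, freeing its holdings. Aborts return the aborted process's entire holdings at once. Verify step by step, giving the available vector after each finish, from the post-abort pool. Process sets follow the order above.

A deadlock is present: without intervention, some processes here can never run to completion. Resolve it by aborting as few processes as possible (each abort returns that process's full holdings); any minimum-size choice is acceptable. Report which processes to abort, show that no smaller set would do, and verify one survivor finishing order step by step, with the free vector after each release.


The answer: abort J7.
Key observation: J8 was stuck for good until J7 gave back (2, 0, 1); in the order shown it finishes at step 3.
Why nothing smaller works: aborting no one leaves the state deadlocked as given.
One survivor order: J9, J4, J8, J2, J1. Step-by-step check (post-abort pool first):
  pool = (5, 0, 2)
  J9: need (2, 0, 1) fits (5, 0, 2); releases (1, 1, 1), pool now (6, 1, 3)
  J4: need (3, 1, 0) fits (6, 1, 3); releases (0, 1, 0), pool now (6, 2, 3)
  J8: need (0, 2, 3) fits (6, 2, 3); releases (3, 1, 3), pool now (9, 3, 6)
  J2: need (4, 2, 3) fits (9, 3, 6); releases (0, 2, 3), pool now (9, 5, 9)
  J1: need (2, 3, 6) fits (9, 5, 9); releases (0, 2, 1), pool now (9, 7, 10)


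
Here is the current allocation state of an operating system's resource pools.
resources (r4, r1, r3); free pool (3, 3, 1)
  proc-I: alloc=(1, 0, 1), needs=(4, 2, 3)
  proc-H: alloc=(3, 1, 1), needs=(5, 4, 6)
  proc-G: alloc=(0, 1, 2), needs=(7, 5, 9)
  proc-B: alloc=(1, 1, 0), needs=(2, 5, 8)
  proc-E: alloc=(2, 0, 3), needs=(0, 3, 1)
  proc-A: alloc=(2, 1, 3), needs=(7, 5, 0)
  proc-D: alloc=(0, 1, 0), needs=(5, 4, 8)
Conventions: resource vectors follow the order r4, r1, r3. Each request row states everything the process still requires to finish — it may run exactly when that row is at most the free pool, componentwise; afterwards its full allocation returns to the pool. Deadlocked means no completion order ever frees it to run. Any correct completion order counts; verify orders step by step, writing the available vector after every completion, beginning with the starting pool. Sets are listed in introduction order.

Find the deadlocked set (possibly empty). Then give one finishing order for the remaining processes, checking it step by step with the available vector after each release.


Deadlocked set: proc-H, proc-G, proc-B, proc-A and proc-D.
Key observation: no order helps: past proc-E, proc-I, the free pool tops out at (6, 3, 5), below what each blocked process needs in r1.
A valid finishing order for the others: proc-E, proc-I. Walking it through:
  pool = (3, 3, 1)
  proc-E: need (0, 3, 1) fits (3, 3, 1); releases (2, 0, 3), pool now (5, 3, 4)
  proc-I: need (4, 2, 3) fits (5, 3, 4); releases (1, 0, 1), pool now (6, 3, 5)
The blocked processes can never fit:
  proc-H cannot run: need (5, 4, 6) vs free (6, 3, 5) (insufficient r1 and r3)
  proc-G cannot run: need (7, 5, 9) vs free (6, 3, 5) (insufficient r4, r1 and r3)
  proc-B cannot run: need (2, 5, 8) vs free (6, 3, 5) (insufficient r1 and r3)
  proc-A cannot run: need (7, 5, 0) vs free (6, 3, 5) (insufficient r4 and r1)
  proc-D cannot run: need (5, 4, 8) vs free (6, 3, 5) (insufficient r1 and r3)
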